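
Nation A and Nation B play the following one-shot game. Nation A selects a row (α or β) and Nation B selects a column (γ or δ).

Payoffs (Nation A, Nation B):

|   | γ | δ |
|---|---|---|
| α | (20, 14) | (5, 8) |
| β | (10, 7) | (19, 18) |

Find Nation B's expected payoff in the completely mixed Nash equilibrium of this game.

196/17

First find p, the probability Nation A plays α, from Nation B's indifference between γ and δ: 14p + 7(1−p) = 8p + 18(1−p), giving p = 11/17.
Since Nation B is indifferent in equilibrium, Nation B's expected payoff equals the payoff from either column against (11/17, 6/17). Using γ: 14(11/17) + 7(6/17) = 196/17.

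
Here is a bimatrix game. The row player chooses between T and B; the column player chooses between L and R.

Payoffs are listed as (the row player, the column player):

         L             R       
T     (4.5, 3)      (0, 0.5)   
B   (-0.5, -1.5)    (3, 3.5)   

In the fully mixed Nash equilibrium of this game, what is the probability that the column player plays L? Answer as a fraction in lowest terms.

3/8

Let c be the probability that the column player plays L. In a completely mixed equilibrium, the row player must be indifferent between T and B.
The row player's expected payoff from T is 4.5c; from B it is −0.5c + 3(1−c).
Setting these equal: 4.5c = −3.5c + 3, so c = 3/8.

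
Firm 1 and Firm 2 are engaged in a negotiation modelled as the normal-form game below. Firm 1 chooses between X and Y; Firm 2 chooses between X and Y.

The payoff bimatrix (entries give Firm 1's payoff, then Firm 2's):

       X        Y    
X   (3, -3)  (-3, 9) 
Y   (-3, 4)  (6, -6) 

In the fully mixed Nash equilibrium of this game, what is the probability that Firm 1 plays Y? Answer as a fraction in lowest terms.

Let r be the probability that Firm 1 plays X. In a completely mixed equilibrium, Firm 2 must be indifferent between X and Y.
Firm 2's expected payoff from X is −3r + 4(1−r); from Y it is 9r − 6(1−r).
Setting these equal: −7r + 4 = 15r − 6, so r = 5/11.
Therefore Firm 1 plays Y with probability 1 − 5/11 = 6/11.

6/11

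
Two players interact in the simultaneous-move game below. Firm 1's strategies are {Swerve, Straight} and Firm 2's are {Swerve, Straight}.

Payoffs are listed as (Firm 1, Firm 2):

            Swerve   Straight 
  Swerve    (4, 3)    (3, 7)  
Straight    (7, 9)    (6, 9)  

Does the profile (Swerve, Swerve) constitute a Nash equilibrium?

At (Swerve, Swerve), Firm 1 earns 4; switching to Straight would give 7, so Firm 1 would deviate.
Firm 2 earns 3; switching to Straight would give 7, so Firm 2 would deviate.
Since at least one player can profitably deviate, this is not a Nash equilibrium.

No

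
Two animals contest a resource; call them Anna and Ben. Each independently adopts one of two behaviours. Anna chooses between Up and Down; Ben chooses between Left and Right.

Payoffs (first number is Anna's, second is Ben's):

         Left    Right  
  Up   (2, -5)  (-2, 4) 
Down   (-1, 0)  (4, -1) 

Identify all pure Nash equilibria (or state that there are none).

none

(Up, Left): Ben prefers Right (4 > -5) — not an equilibrium.
(Up, Right): Anna prefers Down (4 > -2) — not an equilibrium.
(Down, Left): Anna prefers Up (2 > -1) — not an equilibrium.
(Down, Right): Ben prefers Left (0 > -1) — not an equilibrium.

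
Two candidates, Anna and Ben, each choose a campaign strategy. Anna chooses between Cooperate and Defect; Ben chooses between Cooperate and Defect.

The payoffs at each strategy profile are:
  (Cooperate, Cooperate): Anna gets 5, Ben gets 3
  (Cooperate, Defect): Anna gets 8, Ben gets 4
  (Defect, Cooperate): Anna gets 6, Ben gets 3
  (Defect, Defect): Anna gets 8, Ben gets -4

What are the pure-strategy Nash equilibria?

(Cooperate, Cooperate): Anna prefers Defect (6 > 5); Ben prefers Defect (4 > 3) — not an equilibrium.
(Cooperate, Defect): Anna gets 8 ≥ 8 from Defect, and Ben gets 4 ≥ 3 from Cooperate — Nash equilibrium.
(Defect, Cooperate): Anna gets 6 ≥ 5 from Cooperate, and Ben gets 3 ≥ -4 from Defect — Nash equilibrium.
(Defect, Defect): Ben prefers Cooperate (3 > -4) — not an equilibrium.

(Cooperate, Defect) and (Defect, Cooperate)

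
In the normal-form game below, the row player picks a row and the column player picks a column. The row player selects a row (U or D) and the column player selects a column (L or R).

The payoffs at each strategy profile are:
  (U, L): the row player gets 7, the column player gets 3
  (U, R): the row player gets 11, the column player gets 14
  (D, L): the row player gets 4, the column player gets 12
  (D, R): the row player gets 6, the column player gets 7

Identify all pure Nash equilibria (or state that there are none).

(U, R)

(U, L): the column player prefers R (14 > 3) — not an equilibrium.
(U, R): the row player gets 11 ≥ 6 from D, and the column player gets 14 ≥ 3 from L — Nash equilibrium.
(D, L): the row player prefers U (7 > 4) — not an equilibrium.
(D, R): the row player prefers U (11 > 6); the column player prefers L (12 > 7) — not an equilibrium.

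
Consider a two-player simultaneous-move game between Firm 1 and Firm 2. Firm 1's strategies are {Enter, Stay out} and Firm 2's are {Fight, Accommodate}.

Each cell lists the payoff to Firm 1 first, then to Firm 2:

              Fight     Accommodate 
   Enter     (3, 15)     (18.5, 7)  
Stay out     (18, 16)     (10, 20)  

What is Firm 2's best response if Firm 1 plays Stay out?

Against Stay out, Firm 2 earns 16 from Fight and 20 from Accommodate.
So Accommodate is the best response.

Accommodate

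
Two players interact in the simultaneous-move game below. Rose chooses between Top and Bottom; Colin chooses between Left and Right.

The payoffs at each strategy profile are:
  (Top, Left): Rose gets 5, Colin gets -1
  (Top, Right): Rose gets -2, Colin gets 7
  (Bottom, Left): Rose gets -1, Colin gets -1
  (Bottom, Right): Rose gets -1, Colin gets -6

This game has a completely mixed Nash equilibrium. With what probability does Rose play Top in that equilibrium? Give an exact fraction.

5/13

Let r be the probability that Rose plays Top. In a completely mixed equilibrium, Colin must be indifferent between Left and Right.
Colin's expected payoff from Left is −r − (1−r); from Right it is 7r − 6(1−r).
Setting these equal: -1 = 13r − 6, so r = 5/13.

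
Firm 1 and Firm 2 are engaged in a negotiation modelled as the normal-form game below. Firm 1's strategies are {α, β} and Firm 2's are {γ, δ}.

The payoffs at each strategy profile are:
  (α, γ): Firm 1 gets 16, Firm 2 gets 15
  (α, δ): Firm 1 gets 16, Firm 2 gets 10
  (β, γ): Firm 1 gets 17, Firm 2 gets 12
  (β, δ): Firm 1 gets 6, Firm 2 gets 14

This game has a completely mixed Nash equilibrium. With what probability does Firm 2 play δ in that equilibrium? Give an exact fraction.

1/11

Let y be the probability that Firm 2 plays γ. In a completely mixed equilibrium, Firm 1 must be indifferent between α and β.
Firm 1's expected payoff from α is 16y + 16(1−y); from β it is 17y + 6(1−y).
Setting these equal: 16 = 11y + 6, so y = 10/11.
Therefore Firm 2 plays δ with probability 1 − 10/11 = 1/11.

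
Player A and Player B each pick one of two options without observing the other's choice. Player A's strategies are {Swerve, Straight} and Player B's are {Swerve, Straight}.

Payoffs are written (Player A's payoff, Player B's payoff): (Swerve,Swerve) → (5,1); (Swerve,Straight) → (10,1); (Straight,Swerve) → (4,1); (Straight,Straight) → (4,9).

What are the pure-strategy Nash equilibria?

(Swerve, Swerve) and (Swerve, Straight)

(Swerve, Swerve): Player A gets 5 ≥ 4 from Straight, and Player B gets 1 ≥ 1 from Straight — Nash equilibrium.
(Swerve, Straight): Player A gets 10 ≥ 4 from Straight, and Player B gets 1 ≥ 1 from Swerve — Nash equilibrium.
(Straight, Swerve): Player A prefers Swerve (5 > 4); Player B prefers Straight (9 > 1) — not an equilibrium.
(Straight, Straight): Player A prefers Swerve (10 > 4) — not an equilibrium.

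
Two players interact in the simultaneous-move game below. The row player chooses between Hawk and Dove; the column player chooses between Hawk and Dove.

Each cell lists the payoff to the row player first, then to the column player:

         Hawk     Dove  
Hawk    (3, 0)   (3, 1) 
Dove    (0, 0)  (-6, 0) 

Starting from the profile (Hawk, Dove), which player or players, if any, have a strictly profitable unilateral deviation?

The row player at (Hawk, Dove) earns 3; deviating to Dove yields -6 — not better.
The column player earns 1; deviating to Hawk yields 0 — not better.
Neither player can strictly improve; the profile is a Nash equilibrium.

Neither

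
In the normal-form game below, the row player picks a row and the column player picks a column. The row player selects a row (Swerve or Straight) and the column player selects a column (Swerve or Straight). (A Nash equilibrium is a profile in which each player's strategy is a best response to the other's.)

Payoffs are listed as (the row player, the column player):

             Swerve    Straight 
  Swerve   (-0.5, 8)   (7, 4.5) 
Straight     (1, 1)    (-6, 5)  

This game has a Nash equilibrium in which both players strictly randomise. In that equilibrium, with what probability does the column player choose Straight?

Let c be the probability that the column player plays Swerve. In a completely mixed equilibrium, the row player must be indifferent between Swerve and Straight.
The row player's expected payoff from Swerve is −0.5c + 7(1−c); from Straight it is c − 6(1−c).
Setting these equal: −7.5c + 7 = 7c − 6, so c = 26/29.
Therefore the column player plays Straight with probability 1 − 26/29 = 3/29.

3/29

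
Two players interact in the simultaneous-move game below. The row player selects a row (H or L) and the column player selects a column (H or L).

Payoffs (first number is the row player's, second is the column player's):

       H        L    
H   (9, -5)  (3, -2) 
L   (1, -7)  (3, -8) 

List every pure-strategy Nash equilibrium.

(H, H): the column player prefers L (-2 > -5) — not an equilibrium.
(H, L): the row player gets 3 ≥ 3 from L, and the column player gets -2 ≥ -5 from H — Nash equilibrium.
(L, H): the row player prefers H (9 > 1) — not an equilibrium.
(L, L): the column player prefers H (-7 > -8) — not an equilibrium.

(H, L)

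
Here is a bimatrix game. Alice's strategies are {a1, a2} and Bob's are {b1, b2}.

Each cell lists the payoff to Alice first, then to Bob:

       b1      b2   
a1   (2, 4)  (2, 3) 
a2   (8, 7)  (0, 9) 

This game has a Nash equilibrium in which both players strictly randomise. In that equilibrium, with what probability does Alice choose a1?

Let r be the probability that Alice plays a1. In a completely mixed equilibrium, Bob must be indifferent between b1 and b2.
Bob's expected payoff from b1 is 4r + 7(1−r); from b2 it is 3r + 9(1−r).
Setting these equal: −3r + 7 = −6r + 9, so r = 2/3.

2/3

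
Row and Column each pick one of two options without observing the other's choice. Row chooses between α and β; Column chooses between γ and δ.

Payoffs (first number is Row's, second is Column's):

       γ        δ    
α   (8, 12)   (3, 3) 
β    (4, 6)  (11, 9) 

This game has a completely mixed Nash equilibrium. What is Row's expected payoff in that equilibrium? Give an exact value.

19/3

First find q, the probability Column plays γ, from Row's indifference between α and β: 8q + 3(1−q) = 4q + 11(1−q), giving q = 2/3.
Since Row is indifferent in equilibrium, Row's expected payoff equals the payoff from either row against (2/3, 1/3). Using α: 8(2/3) + 3(1/3) = 19/3.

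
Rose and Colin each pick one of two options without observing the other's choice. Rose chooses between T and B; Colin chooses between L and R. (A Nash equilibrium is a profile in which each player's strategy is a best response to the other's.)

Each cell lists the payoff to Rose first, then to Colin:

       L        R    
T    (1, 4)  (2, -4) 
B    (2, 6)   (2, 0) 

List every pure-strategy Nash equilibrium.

(B, L)

(T, L): Rose prefers B (2 > 1) — not an equilibrium.
(T, R): Colin prefers L (4 > -4) — not an equilibrium.
(B, L): Rose gets 2 ≥ 1 from T, and Colin gets 6 ≥ 0 from R — Nash equilibrium.
(B, R): Colin prefers L (6 > 0) — not an equilibrium.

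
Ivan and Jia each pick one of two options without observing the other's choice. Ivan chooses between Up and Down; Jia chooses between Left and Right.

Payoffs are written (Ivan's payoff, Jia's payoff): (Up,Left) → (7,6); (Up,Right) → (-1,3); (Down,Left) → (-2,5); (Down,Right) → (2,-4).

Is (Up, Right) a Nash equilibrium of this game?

At (Up, Right), Ivan earns -1; switching to Down would give 2, so Ivan would deviate.
Jia earns 3; switching to Left would give 6, so Jia would deviate.
Since at least one player can profitably deviate, this is not a Nash equilibrium.

No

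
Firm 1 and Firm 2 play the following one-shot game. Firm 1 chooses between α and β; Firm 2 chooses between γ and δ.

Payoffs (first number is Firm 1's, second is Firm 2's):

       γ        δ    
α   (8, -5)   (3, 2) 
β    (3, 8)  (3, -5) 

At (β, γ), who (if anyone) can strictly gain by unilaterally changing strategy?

Firm 1 at (β, γ) earns 3; deviating to α yields 8 — a strict improvement.
Firm 2 earns 8; deviating to δ yields -5 — not better.
Only Firm 1 has a strictly profitable deviation.

Firm 1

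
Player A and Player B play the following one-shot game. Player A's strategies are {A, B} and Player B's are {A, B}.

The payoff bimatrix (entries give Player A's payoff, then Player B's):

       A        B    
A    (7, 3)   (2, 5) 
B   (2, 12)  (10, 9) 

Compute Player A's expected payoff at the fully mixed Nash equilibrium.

First find q, the probability Player B plays A, from Player A's indifference between A and B: 7q + 2(1−q) = 2q + 10(1−q), giving q = 8/13.
Since Player A is indifferent in equilibrium, Player A's expected payoff equals the payoff from either row against (8/13, 5/13). Using A: 7(8/13) + 2(5/13) = 66/13.

66/13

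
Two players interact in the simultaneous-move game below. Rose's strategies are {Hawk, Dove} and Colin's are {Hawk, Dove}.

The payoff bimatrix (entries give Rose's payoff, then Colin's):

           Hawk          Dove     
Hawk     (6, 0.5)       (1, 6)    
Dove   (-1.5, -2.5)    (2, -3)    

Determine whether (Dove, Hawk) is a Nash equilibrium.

No

At (Dove, Hawk), Rose earns -1.5; switching to Hawk would give 6, so Rose would deviate.
Colin earns -2.5; switching to Dove would give -3, so Colin has no profitable deviation.
Since at least one player can profitably deviate, this is not a Nash equilibrium.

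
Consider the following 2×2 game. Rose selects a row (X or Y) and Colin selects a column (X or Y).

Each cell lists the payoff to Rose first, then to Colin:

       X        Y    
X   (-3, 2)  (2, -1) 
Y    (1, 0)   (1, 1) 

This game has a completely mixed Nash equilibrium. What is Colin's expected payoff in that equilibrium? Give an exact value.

First find x, the probability Rose plays X, from Colin's indifference between X and Y: 2x = −x + (1−x), giving x = 1/4.
Since Colin is indifferent in equilibrium, Colin's expected payoff equals the payoff from either column against (1/4, 3/4). Using X: 2(1/4) = 1/2.

1/2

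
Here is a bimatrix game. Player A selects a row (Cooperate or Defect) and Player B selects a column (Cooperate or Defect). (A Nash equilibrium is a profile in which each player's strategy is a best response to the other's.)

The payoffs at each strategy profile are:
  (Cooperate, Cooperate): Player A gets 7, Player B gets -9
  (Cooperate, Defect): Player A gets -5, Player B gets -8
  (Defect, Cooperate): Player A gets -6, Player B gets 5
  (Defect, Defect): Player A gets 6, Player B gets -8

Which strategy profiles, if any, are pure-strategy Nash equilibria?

none

(Cooperate, Cooperate): Player B prefers Defect (-8 > -9) — not an equilibrium.
(Cooperate, Defect): Player A prefers Defect (6 > -5) — not an equilibrium.
(Defect, Cooperate): Player A prefers Cooperate (7 > -6) — not an equilibrium.
(Defect, Defect): Player B prefers Cooperate (5 > -8) — not an equilibrium.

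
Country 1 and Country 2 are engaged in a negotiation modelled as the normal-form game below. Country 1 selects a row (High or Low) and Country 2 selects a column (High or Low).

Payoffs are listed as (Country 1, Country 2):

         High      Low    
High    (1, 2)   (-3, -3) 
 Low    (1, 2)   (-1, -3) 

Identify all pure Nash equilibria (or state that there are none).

(High, High) and (Low, High)

(High, High): Country 1 gets 1 ≥ 1 from Low, and Country 2 gets 2 ≥ -3 from Low — Nash equilibrium.
(High, Low): Country 1 prefers Low (-1 > -3); Country 2 prefers High (2 > -3) — not an equilibrium.
(Low, High): Country 1 gets 1 ≥ 1 from High, and Country 2 gets 2 ≥ -3 from Low — Nash equilibrium.
(Low, Low): Country 2 prefers High (2 > -3) — not an equilibrium.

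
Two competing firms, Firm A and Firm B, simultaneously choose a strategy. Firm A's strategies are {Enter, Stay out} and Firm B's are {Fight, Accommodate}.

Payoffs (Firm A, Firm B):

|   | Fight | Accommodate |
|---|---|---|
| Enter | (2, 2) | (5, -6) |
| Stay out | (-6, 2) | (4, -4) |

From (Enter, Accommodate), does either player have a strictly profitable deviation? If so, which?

Firm A at (Enter, Accommodate) earns 5; deviating to Stay out yields 4 — not better.
Firm B earns -6; deviating to Fight yields 2 — a strict improvement.
Only Firm B has a strictly profitable deviation.

Firm B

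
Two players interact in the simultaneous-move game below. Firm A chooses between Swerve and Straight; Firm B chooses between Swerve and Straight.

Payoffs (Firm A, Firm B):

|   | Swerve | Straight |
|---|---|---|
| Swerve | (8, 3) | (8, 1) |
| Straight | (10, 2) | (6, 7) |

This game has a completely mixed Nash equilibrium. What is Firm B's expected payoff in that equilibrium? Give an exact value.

First find x, the probability Firm A plays Swerve, from Firm B's indifference between Swerve and Straight: 3x + 2(1−x) = x + 7(1−x), giving x = 5/7.
Since Firm B is indifferent in equilibrium, Firm B's expected payoff equals the payoff from either column against (5/7, 2/7). Using Swerve: 3(5/7) + 2(2/7) = 19/7.

19/7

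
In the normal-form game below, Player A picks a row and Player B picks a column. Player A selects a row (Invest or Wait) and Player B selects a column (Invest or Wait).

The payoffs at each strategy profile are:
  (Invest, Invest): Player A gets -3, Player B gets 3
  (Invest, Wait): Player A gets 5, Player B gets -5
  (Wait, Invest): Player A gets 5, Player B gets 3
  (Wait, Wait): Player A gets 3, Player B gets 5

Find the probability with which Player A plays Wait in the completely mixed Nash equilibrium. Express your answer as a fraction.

4/5

Let r be the probability that Player A plays Invest. In a completely mixed equilibrium, Player B must be indifferent between Invest and Wait.
Player B's expected payoff from Invest is 3r + 3(1−r); from Wait it is −5r + 5(1−r).
Setting these equal: 3 = −10r + 5, so r = 1/5.
Therefore Player A plays Wait with probability 1 − 1/5 = 4/5.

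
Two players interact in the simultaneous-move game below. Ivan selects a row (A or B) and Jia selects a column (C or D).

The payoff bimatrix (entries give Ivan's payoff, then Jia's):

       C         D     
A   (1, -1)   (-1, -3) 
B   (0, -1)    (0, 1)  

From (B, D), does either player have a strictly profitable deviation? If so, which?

Neither

Ivan at (B, D) earns 0; deviating to A yields -1 — not better.
Jia earns 1; deviating to C yields -1 — not better.
Neither player can strictly improve; the profile is a Nash equilibrium.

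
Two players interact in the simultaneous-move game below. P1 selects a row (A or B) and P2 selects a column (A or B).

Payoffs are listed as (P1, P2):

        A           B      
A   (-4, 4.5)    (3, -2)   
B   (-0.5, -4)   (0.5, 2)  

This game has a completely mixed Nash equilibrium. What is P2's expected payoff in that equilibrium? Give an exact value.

2/25

First find p, the probability P1 plays A, from P2's indifference between A and B: 4.5p − 4(1−p) = −2p + 2(1−p), giving p = 12/25.
Since P2 is indifferent in equilibrium, P2's expected payoff equals the payoff from either column against (12/25, 13/25). Using A: 4.5(12/25) − 4(13/25) = 2/25.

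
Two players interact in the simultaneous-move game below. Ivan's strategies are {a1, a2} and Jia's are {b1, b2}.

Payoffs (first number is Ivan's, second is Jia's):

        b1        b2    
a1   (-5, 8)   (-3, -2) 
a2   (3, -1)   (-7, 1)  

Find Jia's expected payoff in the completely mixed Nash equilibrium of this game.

First find p, the probability Ivan plays a1, from Jia's indifference between b1 and b2: 8p − (1−p) = −2p + (1−p), giving p = 1/6.
Since Jia is indifferent in equilibrium, Jia's expected payoff equals the payoff from either column against (1/6, 5/6). Using b1: 8(1/6) − (5/6) = 1/2.

1/2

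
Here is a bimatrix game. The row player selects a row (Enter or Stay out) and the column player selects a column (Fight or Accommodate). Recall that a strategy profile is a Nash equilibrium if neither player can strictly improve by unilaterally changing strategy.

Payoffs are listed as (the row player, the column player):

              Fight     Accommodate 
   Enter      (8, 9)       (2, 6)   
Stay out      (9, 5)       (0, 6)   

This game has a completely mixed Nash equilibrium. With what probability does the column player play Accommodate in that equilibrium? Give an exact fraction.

Let c be the probability that the column player plays Fight. In a completely mixed equilibrium, the row player must be indifferent between Enter and Stay out.
The row player's expected payoff from Enter is 8c + 2(1−c); from Stay out it is 9c.
Setting these equal: 6c + 2 = 9c, so c = 2/3.
Therefore the column player plays Accommodate with probability 1 − 2/3 = 1/3.

1/3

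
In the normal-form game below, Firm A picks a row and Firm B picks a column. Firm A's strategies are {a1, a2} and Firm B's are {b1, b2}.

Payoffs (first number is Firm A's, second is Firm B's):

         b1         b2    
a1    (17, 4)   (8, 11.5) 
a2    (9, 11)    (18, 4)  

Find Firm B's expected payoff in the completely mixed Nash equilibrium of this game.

First find p, the probability Firm A plays a1, from Firm B's indifference between b1 and b2: 4p + 11(1−p) = 11.5p + 4(1−p), giving p = 14/29.
Since Firm B is indifferent in equilibrium, Firm B's expected payoff equals the payoff from either column against (14/29, 15/29). Using b1: 4(14/29) + 11(15/29) = 221/29.

221/29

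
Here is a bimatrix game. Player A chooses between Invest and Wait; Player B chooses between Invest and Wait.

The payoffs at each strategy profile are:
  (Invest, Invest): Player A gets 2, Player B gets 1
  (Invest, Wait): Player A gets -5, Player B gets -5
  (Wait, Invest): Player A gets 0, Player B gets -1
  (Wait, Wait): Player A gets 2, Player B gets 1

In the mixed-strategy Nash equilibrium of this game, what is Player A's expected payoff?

First find y, the probability Player B plays Invest, from Player A's indifference between Invest and Wait: 2y − 5(1−y) = 2(1−y), giving y = 7/9.
Since Player A is indifferent in equilibrium, Player A's expected payoff equals the payoff from either row against (7/9, 2/9). Using Invest: 2(7/9) − 5(2/9) = 4/9.

4/9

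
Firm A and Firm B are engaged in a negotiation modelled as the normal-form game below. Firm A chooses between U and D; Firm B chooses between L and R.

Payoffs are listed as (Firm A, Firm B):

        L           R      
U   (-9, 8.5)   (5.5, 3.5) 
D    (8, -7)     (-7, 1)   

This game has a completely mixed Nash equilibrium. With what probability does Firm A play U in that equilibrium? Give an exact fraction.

Let p be the probability that Firm A plays U. In a completely mixed equilibrium, Firm B must be indifferent between L and R.
Firm B's expected payoff from L is 8.5p − 7(1−p); from R it is 3.5p + (1−p).
Setting these equal: 15.5p − 7 = 2.5p + 1, so p = 8/13.

8/13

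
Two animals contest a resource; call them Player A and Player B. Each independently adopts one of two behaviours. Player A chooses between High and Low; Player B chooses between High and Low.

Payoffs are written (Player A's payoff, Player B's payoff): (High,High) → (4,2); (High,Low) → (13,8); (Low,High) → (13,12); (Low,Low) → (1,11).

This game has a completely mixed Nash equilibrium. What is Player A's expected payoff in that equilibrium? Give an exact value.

55/7

First find q, the probability Player B plays High, from Player A's indifference between High and Low: 4q + 13(1−q) = 13q + (1−q), giving q = 4/7.
Since Player A is indifferent in equilibrium, Player A's expected payoff equals the payoff from either row against (4/7, 3/7). Using High: 4(4/7) + 13(3/7) = 55/7.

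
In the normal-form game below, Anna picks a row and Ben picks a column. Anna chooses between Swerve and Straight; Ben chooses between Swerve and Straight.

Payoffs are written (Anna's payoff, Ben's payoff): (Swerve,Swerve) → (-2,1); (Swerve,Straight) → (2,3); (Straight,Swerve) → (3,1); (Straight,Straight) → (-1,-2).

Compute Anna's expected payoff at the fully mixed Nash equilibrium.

First find q, the probability Ben plays Swerve, from Anna's indifference between Swerve and Straight: −2q + 2(1−q) = 3q − (1−q), giving q = 3/8.
Since Anna is indifferent in equilibrium, Anna's expected payoff equals the payoff from either row against (3/8, 5/8). Using Swerve: −2(3/8) + 2(5/8) = 1/2.

1/2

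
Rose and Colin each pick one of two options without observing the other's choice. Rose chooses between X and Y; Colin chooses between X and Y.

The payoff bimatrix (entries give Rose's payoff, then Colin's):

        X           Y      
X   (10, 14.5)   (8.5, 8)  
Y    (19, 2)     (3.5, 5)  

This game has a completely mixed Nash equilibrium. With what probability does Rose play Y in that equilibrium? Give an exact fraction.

13/19

Let p be the probability that Rose plays X. In a completely mixed equilibrium, Colin must be indifferent between X and Y.
Colin's expected payoff from X is 14.5p + 2(1−p); from Y it is 8p + 5(1−p).
Setting these equal: 12.5p + 2 = 3p + 5, so p = 6/19.
Therefore Rose plays Y with probability 1 − 6/19 = 13/19.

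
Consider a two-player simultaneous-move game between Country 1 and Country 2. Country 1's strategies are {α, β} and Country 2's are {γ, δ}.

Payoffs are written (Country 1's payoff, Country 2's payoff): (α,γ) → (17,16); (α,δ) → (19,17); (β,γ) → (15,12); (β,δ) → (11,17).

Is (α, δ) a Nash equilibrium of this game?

Yes

At (α, δ), Country 1 earns 19; switching to β would give 11, so Country 1 has no profitable deviation.
Country 2 earns 17; switching to γ would give 16, so Country 2 has no profitable deviation.
Neither player can gain by a unilateral deviation, so this profile is a Nash equilibrium.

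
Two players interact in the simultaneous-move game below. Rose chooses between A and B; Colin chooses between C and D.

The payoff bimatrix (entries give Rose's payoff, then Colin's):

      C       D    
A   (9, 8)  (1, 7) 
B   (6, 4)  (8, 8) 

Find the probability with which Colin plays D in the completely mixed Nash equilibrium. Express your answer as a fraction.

Let c be the probability that Colin plays C. In a completely mixed equilibrium, Rose must be indifferent between A and B.
Rose's expected payoff from A is 9c + (1−c); from B it is 6c + 8(1−c).
Setting these equal: 8c + 1 = −2c + 8, so c = 7/10.
Therefore Colin plays D with probability 1 − 7/10 = 3/10.

3/10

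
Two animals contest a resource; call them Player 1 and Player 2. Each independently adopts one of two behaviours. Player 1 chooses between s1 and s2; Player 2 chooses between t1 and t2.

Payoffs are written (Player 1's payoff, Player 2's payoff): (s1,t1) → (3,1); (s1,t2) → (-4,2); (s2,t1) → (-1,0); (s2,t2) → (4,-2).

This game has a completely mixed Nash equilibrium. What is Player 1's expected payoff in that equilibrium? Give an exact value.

First find q, the probability Player 2 plays t1, from Player 1's indifference between s1 and s2: 3q − 4(1−q) = −q + 4(1−q), giving q = 2/3.
Since Player 1 is indifferent in equilibrium, Player 1's expected payoff equals the payoff from either row against (2/3, 1/3). Using s1: 3(2/3) − 4(1/3) = 2/3.

2/3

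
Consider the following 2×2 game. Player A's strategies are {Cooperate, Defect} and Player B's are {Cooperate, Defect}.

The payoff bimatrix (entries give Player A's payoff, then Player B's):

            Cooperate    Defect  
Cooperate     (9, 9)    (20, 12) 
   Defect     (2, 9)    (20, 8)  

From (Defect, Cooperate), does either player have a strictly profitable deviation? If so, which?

Player A

Player A at (Defect, Cooperate) earns 2; deviating to Cooperate yields 9 — a strict improvement.
Player B earns 9; deviating to Defect yields 8 — not better.
Only Player A has a strictly profitable deviation.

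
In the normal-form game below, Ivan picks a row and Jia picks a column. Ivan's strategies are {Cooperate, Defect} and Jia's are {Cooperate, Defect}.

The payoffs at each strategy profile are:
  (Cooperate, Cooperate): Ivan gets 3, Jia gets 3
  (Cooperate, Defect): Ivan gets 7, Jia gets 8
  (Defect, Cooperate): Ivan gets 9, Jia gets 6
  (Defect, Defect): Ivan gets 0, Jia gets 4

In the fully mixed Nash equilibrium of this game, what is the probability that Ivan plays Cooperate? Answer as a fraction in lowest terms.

Let p be the probability that Ivan plays Cooperate. In a completely mixed equilibrium, Jia must be indifferent between Cooperate and Defect.
Jia's expected payoff from Cooperate is 3p + 6(1−p); from Defect it is 8p + 4(1−p).
Setting these equal: −3p + 6 = 4p + 4, so p = 2/7.

2/7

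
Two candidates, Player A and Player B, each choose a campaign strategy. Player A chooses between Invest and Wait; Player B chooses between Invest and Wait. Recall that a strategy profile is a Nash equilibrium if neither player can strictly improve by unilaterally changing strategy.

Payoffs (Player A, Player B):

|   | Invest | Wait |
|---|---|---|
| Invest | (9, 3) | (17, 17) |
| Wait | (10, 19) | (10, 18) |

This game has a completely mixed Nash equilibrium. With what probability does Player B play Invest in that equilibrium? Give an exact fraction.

7/8

Let y be the probability that Player B plays Invest. In a completely mixed equilibrium, Player A must be indifferent between Invest and Wait.
Player A's expected payoff from Invest is 9y + 17(1−y); from Wait it is 10y + 10(1−y).
Setting these equal: −8y + 17 = 10, so y = 7/8.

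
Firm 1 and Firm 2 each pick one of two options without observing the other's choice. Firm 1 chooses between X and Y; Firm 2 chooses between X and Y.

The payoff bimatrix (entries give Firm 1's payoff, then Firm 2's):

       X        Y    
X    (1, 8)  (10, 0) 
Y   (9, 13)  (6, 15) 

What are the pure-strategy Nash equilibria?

none

(X, X): Firm 1 prefers Y (9 > 1) — not an equilibrium.
(X, Y): Firm 2 prefers X (8 > 0) — not an equilibrium.
(Y, X): Firm 2 prefers Y (15 > 13) — not an equilibrium.
(Y, Y): Firm 1 prefers X (10 > 6) — not an equilibrium.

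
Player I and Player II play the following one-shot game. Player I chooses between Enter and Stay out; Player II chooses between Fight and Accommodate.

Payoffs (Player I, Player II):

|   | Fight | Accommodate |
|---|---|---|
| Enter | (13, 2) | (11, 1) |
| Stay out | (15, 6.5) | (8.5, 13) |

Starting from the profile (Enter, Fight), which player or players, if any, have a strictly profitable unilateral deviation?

Player I

Player I at (Enter, Fight) earns 13; deviating to Stay out yields 15 — a strict improvement.
Player II earns 2; deviating to Accommodate yields 1 — not better.
Only Player I has a strictly profitable deviation.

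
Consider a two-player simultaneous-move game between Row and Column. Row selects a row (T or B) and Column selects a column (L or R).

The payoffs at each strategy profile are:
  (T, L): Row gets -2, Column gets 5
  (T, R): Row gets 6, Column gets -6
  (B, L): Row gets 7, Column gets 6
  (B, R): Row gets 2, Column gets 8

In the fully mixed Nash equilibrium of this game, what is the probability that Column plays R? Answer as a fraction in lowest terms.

9/13

Let y be the probability that Column plays L. In a completely mixed equilibrium, Row must be indifferent between T and B.
Row's expected payoff from T is −2y + 6(1−y); from B it is 7y + 2(1−y).
Setting these equal: −8y + 6 = 5y + 2, so y = 4/13.
Therefore Column plays R with probability 1 − 4/13 = 9/13.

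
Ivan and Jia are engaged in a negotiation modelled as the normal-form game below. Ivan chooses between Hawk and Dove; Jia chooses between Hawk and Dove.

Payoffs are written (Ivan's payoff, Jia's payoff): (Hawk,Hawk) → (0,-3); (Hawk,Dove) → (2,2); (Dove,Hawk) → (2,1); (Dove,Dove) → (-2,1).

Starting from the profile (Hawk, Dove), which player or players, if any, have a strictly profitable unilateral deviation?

Ivan at (Hawk, Dove) earns 2; deviating to Dove yields -2 — not better.
Jia earns 2; deviating to Hawk yields -3 — not better.
Neither player can strictly improve; the profile is a Nash equilibrium.

Neither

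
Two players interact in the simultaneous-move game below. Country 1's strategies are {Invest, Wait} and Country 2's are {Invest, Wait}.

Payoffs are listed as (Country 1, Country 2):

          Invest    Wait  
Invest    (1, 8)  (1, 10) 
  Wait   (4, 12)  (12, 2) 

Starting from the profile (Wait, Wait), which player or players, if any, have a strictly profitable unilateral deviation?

Country 1 at (Wait, Wait) earns 12; deviating to Invest yields 1 — not better.
Country 2 earns 2; deviating to Invest yields 12 — a strict improvement.
Only Country 2 has a strictly profitable deviation.

Country 2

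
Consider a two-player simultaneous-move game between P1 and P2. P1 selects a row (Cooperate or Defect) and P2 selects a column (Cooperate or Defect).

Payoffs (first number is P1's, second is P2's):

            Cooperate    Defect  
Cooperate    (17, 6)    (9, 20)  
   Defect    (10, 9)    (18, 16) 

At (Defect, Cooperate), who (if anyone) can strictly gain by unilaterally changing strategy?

Both

P1 at (Defect, Cooperate) earns 10; deviating to Cooperate yields 17 — a strict improvement.
P2 earns 9; deviating to Defect yields 16 — a strict improvement.
Both P1 and P2 have strictly profitable deviations.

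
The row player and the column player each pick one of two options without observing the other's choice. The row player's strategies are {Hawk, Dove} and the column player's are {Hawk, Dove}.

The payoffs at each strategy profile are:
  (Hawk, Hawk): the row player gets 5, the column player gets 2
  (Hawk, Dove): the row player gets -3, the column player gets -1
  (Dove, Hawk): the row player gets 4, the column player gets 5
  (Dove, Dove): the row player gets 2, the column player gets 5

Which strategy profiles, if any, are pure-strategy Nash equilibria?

(Hawk, Hawk): the row player gets 5 ≥ 4 from Dove, and the column player gets 2 ≥ -1 from Dove — Nash equilibrium.
(Hawk, Dove): the row player prefers Dove (2 > -3); the column player prefers Hawk (2 > -1) — not an equilibrium.
(Dove, Hawk): the row player prefers Hawk (5 > 4) — not an equilibrium.
(Dove, Dove): the row player gets 2 ≥ -3 from Hawk, and the column player gets 5 ≥ 5 from Hawk — Nash equilibrium.

(Hawk, Hawk) and (Dove, Dove)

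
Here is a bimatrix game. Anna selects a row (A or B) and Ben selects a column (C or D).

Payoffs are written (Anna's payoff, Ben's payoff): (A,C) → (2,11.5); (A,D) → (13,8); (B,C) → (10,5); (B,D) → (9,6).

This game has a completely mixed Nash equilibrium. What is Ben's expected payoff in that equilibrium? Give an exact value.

First find p, the probability Anna plays A, from Ben's indifference between C and D: 11.5p + 5(1−p) = 8p + 6(1−p), giving p = 2/9.
Since Ben is indifferent in equilibrium, Ben's expected payoff equals the payoff from either column against (2/9, 7/9). Using C: 11.5(2/9) + 5(7/9) = 58/9.

58/9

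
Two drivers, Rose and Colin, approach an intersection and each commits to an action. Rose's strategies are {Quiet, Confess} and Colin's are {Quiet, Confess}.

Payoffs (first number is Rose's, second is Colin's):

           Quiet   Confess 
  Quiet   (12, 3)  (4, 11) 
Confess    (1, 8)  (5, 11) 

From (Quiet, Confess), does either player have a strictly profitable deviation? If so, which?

Rose

Rose at (Quiet, Confess) earns 4; deviating to Confess yields 5 — a strict improvement.
Colin earns 11; deviating to Quiet yields 3 — not better.
Only Rose has a strictly profitable deviation.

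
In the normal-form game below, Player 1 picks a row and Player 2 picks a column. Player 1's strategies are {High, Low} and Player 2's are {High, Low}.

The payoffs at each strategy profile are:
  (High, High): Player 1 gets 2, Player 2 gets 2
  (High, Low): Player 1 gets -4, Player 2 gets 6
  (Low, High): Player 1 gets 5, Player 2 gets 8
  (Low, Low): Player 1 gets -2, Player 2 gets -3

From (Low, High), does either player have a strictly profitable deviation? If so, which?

Player 1 at (Low, High) earns 5; deviating to High yields 2 — not better.
Player 2 earns 8; deviating to Low yields -3 — not better.
Neither player can strictly improve; the profile is a Nash equilibrium.

Neither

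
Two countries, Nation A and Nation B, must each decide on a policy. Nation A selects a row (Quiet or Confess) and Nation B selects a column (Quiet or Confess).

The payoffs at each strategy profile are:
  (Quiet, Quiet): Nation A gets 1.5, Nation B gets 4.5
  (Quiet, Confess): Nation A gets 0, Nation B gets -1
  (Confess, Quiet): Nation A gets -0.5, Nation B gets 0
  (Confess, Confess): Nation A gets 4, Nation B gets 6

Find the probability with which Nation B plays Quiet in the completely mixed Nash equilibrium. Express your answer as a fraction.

Let c be the probability that Nation B plays Quiet. In a completely mixed equilibrium, Nation A must be indifferent between Quiet and Confess.
Nation A's expected payoff from Quiet is 1.5c; from Confess it is −0.5c + 4(1−c).
Setting these equal: 1.5c = −4.5c + 4, so c = 2/3.

2/3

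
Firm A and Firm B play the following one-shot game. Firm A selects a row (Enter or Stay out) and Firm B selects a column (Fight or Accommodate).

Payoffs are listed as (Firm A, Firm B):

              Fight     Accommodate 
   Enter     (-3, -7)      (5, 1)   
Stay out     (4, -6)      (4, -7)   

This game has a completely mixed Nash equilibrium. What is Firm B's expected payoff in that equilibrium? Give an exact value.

-55/9

First find x, the probability Firm A plays Enter, from Firm B's indifference between Fight and Accommodate: −7x − 6(1−x) = x − 7(1−x), giving x = 1/9.
Since Firm B is indifferent in equilibrium, Firm B's expected payoff equals the payoff from either column against (1/9, 8/9). Using Fight: −7(1/9) − 6(8/9) = -55/9.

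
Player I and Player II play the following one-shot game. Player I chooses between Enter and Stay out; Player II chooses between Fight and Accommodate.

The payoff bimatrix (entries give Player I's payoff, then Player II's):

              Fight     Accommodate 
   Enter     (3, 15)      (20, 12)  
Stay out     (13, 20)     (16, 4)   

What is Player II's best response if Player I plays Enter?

Against Enter, Player II earns 15 from Fight and 12 from Accommodate.
So Fight is the best response.

Fight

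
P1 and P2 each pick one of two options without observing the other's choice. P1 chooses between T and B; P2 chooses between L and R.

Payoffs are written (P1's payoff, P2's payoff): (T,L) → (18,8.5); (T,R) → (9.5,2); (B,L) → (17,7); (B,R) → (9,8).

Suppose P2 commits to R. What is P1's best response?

T

Against R, P1 earns 9.5 from T and 9 from B.
So T is the best response.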